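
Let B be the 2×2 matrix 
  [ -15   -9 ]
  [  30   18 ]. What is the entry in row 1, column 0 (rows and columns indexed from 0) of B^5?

Characteristic polynomial: λ^2 - 3λ = λ(λ - 3), so the eigenvalues are 0, 3.
λ=3: eigenvector (1, -2).
λ=0: eigenvector (3, -5).
P = [[1, 3], [-2, -5]], D = diag(3, 0), P⁻¹ = [[-5, -3], [2, 1]].
B⁵ = P·diag(243, 0)·P⁻¹ = [[-1215, -729], [2430, 1458]].
The requested entry is 2430.

2430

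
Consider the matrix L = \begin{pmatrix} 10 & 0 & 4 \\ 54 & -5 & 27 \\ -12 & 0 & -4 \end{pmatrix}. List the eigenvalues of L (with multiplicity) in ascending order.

Characteristic polynomial: p(s) = s^3 - s^2 - 22s + 40 = (s - 4)(s - 2)(s + 5).
Roots (with multiplicity): -5, 2, 4.

-5, 2, 4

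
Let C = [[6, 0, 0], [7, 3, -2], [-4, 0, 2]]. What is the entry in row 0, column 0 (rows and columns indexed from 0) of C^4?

Characteristic polynomial: t^3 - 11t^2 + 36t - 36 = (t - 6)(t - 3)(t - 2), so the eigenvalues are 2, 3, 6.
t=6: eigenvector (1, 3, -1).
t=3: eigenvector (0, 1, 0).
t=2: eigenvector (0, 2, 1).
P = [[1, 0, 0], [3, 1, 2], [-1, 0, 1]], D = diag(6, 3, 2), P⁻¹ = [[1, 0, 0], [-5, 1, -2], [1, 0, 1]].
C⁴ = P·diag(1296, 81, 16)·P⁻¹ = [[1296, 0, 0], [3515, 81, -130], [-1280, 0, 16]].
The requested entry is 1296.

1296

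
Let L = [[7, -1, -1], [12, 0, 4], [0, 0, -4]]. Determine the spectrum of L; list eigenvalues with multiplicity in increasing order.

-4, 3, 4

Characteristic polynomial: p(λ) = λ^3 - 3λ^2 - 16λ + 48 = (λ - 4)(λ - 3)(λ + 4).
Roots (with multiplicity): -4, 3, 4.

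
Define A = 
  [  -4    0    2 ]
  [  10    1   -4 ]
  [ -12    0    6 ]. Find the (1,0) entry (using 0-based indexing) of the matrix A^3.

Characteristic polynomial: μ^3 - 3μ^2 + 2μ = μ(μ - 2)(μ - 1), so the eigenvalues are 0, 1, 2.
μ=1: eigenvector (0, 1, 0).
μ=0: eigenvector (1, -2, 2).
μ=2: eigenvector (1, -2, 3).
P = [[0, 1, 1], [1, -2, -2], [0, 2, 3]], D = diag(1, 0, 2), P⁻¹ = [[2, 1, 0], [3, 0, -1], [-2, 0, 1]].
A³ = P·diag(1, 0, 8)·P⁻¹ = [[-16, 0, 8], [34, 1, -16], [-48, 0, 24]].
The requested entry is 34.

34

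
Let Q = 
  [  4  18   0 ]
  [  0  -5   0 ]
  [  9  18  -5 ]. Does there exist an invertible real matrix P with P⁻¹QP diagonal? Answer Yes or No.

Characteristic polynomial: p(μ) = μ^3 + 6μ^2 - 15μ - 100 = (μ - 4)(μ + 5)^2.
μ = -5 has algebraic multiplicity 2; rank(Q + 5I) = 1, so geometric multiplicity = 2.
Every eigenvalue has geometric = algebraic multiplicity, so Q is diagonalizable.

Yes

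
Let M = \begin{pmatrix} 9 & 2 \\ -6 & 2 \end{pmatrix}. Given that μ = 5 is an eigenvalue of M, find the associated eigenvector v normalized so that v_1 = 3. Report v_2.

M − 5I = [[4, 2], [-6, -3]].
Solving (M − 5I)v = 0 gives the eigenspace spanned by (3, -6).
With v_1 = 3, v = (3, -6), so v_2 = -6.

-6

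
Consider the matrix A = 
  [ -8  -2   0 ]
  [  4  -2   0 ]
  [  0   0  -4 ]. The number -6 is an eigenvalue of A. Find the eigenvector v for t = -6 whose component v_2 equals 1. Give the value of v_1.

-1

A + 6I = [[-2, -2, 0], [4, 4, 0], [0, 0, 2]].
Solving (A + 6I)v = 0 gives the eigenspace spanned by (-1, 1, 0).
With v_2 = 1, v = (-1, 1, 0), so v_1 = -1.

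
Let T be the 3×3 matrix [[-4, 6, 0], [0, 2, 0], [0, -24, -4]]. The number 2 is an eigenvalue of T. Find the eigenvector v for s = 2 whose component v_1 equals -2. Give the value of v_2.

T − 2I = [[-6, 6, 0], [0, 0, 0], [0, -24, -6]].
Solving (T − 2I)v = 0 gives the eigenspace spanned by (-2, -2, 8).
With v_1 = -2, v = (-2, -2, 8), so v_2 = -2.

-2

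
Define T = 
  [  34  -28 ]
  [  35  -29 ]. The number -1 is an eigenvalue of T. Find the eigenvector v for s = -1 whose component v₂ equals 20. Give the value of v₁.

T + 1I = [[35, -28], [35, -28]].
Solving (T + 1I)v = 0 gives the eigenspace spanned by (16, 20).
With v₂ = 20, v = (16, 20), so v₁ = 16.

16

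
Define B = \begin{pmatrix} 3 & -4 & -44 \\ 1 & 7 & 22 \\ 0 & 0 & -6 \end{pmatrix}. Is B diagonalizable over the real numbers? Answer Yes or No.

Characteristic polynomial: p(r) = r^3 - 4r^2 - 35r + 150 = (r - 5)^2(r + 6).
r = 5 has algebraic multiplicity 2; rank(B − 5I) = 2, so geometric multiplicity = 1.
Geometric multiplicity < algebraic multiplicity, so B is not diagonalizable.

No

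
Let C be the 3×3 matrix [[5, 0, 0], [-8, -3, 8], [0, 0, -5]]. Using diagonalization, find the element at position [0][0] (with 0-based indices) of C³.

Characteristic polynomial: r^3 + 3r^2 - 25r - 75 = (r - 5)(r + 3)(r + 5), so the eigenvalues are -5, -3, 5.
r=5: eigenvector (1, -1, 0).
r=-5: eigenvector (0, -4, 1).
r=-3: eigenvector (0, 1, 0).
P = [[1, 0, 0], [-1, -4, 1], [0, 1, 0]], D = diag(5, -5, -3), P⁻¹ = [[1, 0, 0], [0, 0, 1], [1, 1, 4]].
C³ = P·diag(125, -125, -27)·P⁻¹ = [[125, 0, 0], [-152, -27, 392], [0, 0, -125]].
The requested entry is 125.

125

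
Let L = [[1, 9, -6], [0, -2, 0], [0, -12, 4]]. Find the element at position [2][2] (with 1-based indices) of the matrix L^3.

-8

Characteristic polynomial: t^3 - 3t^2 - 6t + 8 = (t - 4)(t - 1)(t + 2), so the eigenvalues are -2, 1, 4.
t=1: eigenvector (1, 0, 0).
t=-2: eigenvector (1, 1, 2).
t=4: eigenvector (-2, 0, 1).
P = [[1, 1, -2], [0, 1, 0], [0, 2, 1]], D = diag(1, -2, 4), P⁻¹ = [[1, -5, 2], [0, 1, 0], [0, -2, 1]].
L³ = P·diag(1, -8, 64)·P⁻¹ = [[1, 243, -126], [0, -8, 0], [0, -144, 64]].
The requested entry is -8.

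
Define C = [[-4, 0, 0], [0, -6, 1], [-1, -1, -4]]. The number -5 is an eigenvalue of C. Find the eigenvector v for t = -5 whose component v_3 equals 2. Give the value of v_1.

0

C + 5I = [[1, 0, 0], [0, -1, 1], [-1, -1, 1]].
Solving (C + 5I)v = 0 gives the eigenspace spanned by (0, 2, 2).
With v_3 = 2, v = (0, 2, 2), so v_1 = 0.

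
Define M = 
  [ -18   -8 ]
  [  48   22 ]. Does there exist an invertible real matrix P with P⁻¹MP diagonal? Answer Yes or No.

Characteristic polynomial: p(μ) = μ^2 - 4μ - 12 = (μ - 6)(μ + 2).
All 2 eigenvalues are distinct, so M is diagonalizable.

Yes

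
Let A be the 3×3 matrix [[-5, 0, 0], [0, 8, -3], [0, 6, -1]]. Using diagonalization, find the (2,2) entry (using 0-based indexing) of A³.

-109

Characteristic polynomial: r^3 - 2r^2 - 25r + 50 = (r - 5)(r - 2)(r + 5), so the eigenvalues are -5, 2, 5.
r=2: eigenvector (0, -1, -2).
r=-5: eigenvector (1, 0, 0).
r=5: eigenvector (0, 1, 1).
P = [[0, 1, 0], [-1, 0, 1], [-2, 0, 1]], D = diag(2, -5, 5), P⁻¹ = [[0, 1, -1], [1, 0, 0], [0, 2, -1]].
A³ = P·diag(8, -125, 125)·P⁻¹ = [[-125, 0, 0], [0, 242, -117], [0, 234, -109]].
The requested entry is -109.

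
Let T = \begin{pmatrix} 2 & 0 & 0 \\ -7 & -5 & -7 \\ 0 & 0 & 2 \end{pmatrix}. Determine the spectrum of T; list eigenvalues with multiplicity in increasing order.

-5, 2, 2

Characteristic polynomial: p(r) = r^3 + r^2 - 16r + 20 = (r - 2)^2(r + 5).
Roots (with multiplicity): -5, 2, 2.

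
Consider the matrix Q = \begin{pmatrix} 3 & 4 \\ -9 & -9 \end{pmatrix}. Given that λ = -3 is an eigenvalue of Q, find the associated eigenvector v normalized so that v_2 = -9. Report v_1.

6

Q + 3I = [[6, 4], [-9, -6]].
Solving (Q + 3I)v = 0 gives the eigenspace spanned by (6, -9).
With v_2 = -9, v = (6, -9), so v_1 = 6.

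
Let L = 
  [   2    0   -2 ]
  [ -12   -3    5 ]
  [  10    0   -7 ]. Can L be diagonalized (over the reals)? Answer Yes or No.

Characteristic polynomial: p(μ) = μ^3 + 8μ^2 + 21μ + 18 = (μ + 2)(μ + 3)^2.
μ = -3 has algebraic multiplicity 2; rank(L + 3I) = 2, so geometric multiplicity = 1.
Geometric multiplicity < algebraic multiplicity, so L is not diagonalizable.

No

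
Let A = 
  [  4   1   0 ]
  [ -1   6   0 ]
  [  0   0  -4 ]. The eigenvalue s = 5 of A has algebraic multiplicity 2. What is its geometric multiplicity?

A − 5I = [[-1, 1, 0], [-1, 1, 0], [0, 0, -9]].
This matrix has rank 2, so its null space has dimension 3 − 2 = 1.

1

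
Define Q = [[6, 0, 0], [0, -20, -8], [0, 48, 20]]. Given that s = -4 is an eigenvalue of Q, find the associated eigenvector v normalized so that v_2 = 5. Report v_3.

Q + 4I = [[10, 0, 0], [0, -16, -8], [0, 48, 24]].
Solving (Q + 4I)v = 0 gives the eigenspace spanned by (0, 5, -10).
With v_2 = 5, v = (0, 5, -10), so v_3 = -10.

-10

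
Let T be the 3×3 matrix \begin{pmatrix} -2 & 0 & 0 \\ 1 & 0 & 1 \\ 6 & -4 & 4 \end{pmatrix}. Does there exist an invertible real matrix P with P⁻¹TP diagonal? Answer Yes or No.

No

Characteristic polynomial: p(s) = s^3 - 2s^2 - 4s + 8 = (s - 2)^2(s + 2).
s = 2 has algebraic multiplicity 2; rank(T − 2I) = 2, so geometric multiplicity = 1.
Geometric multiplicity < algebraic multiplicity, so T is not diagonalizable.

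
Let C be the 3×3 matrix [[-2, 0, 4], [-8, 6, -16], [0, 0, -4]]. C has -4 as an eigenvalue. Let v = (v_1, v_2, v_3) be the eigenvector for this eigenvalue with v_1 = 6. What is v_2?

C + 4I = [[2, 0, 4], [-8, 10, -16], [0, 0, 0]].
Solving (C + 4I)v = 0 gives the eigenspace spanned by (6, 0, -3).
With v_1 = 6, v = (6, 0, -3), so v_2 = 0.

0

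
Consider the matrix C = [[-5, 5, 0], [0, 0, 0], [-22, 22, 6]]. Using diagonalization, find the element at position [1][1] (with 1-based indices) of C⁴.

Characteristic polynomial: r^3 - r^2 - 30r = r(r - 6)(r + 5), so the eigenvalues are -5, 0, 6.
r=0: eigenvector (1, 1, 0).
r=6: eigenvector (0, 0, 1).
r=-5: eigenvector (-1, 0, -2).
P = [[1, 0, -1], [1, 0, 0], [0, 1, -2]], D = diag(0, 6, -5), P⁻¹ = [[0, 1, 0], [-2, 2, 1], [-1, 1, 0]].
C⁴ = P·diag(0, 1296, 625)·P⁻¹ = [[625, -625, 0], [0, 0, 0], [-1342, 1342, 1296]].
The requested entry is 625.

625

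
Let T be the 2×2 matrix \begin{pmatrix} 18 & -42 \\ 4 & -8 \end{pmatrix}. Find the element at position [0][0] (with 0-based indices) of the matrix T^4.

Characteristic polynomial: s^2 - 10s + 24 = (s - 6)(s - 4), so the eigenvalues are 4, 6.
s=4: eigenvector (3, 1).
s=6: eigenvector (7, 2).
P = [[3, 7], [1, 2]], D = diag(4, 6), P⁻¹ = [[-2, 7], [1, -3]].
T⁴ = P·diag(256, 1296)·P⁻¹ = [[7536, -21840], [2080, -5984]].
The requested entry is 7536.

7536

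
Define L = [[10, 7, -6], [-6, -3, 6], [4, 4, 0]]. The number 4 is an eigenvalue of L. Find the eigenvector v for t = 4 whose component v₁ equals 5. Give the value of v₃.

L − 4I = [[6, 7, -6], [-6, -7, 6], [4, 4, -4]].
Solving (L − 4I)v = 0 gives the eigenspace spanned by (5, 0, 5).
With v₁ = 5, v = (5, 0, 5), so v₃ = 5.

5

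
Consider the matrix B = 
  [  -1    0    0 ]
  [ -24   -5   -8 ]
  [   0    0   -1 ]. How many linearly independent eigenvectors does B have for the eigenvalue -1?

2

B + 1I = [[0, 0, 0], [-24, -4, -8], [0, 0, 0]].
This matrix has rank 1, so its null space has dimension 3 − 1 = 2.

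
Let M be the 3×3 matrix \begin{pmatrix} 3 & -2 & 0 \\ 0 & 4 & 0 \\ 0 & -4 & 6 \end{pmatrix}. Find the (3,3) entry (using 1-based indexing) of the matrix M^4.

1296

Characteristic polynomial: μ^3 - 13μ^2 + 54μ - 72 = (μ - 6)(μ - 4)(μ - 3), so the eigenvalues are 3, 4, 6.
μ=3: eigenvector (1, 0, 0).
μ=4: eigenvector (-2, 1, 2).
μ=6: eigenvector (0, 0, 1).
P = [[1, -2, 0], [0, 1, 0], [0, 2, 1]], D = diag(3, 4, 6), P⁻¹ = [[1, 2, 0], [0, 1, 0], [0, -2, 1]].
M⁴ = P·diag(81, 256, 1296)·P⁻¹ = [[81, -350, 0], [0, 256, 0], [0, -2080, 1296]].
The requested entry is 1296.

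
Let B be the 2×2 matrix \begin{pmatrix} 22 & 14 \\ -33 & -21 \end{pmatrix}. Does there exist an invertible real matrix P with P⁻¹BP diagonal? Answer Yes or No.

Yes

Characteristic polynomial: p(λ) = λ^2 - λ = λ(λ - 1).
All 2 eigenvalues are distinct, so B is diagonalizable.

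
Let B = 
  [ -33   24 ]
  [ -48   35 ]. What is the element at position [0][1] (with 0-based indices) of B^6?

4368

Characteristic polynomial: r^2 - 2r - 3 = (r - 3)(r + 1), so the eigenvalues are -1, 3.
r=-1: eigenvector (-3, -4).
r=3: eigenvector (-2, -3).
P = [[-3, -2], [-4, -3]], D = diag(-1, 3), P⁻¹ = [[-3, 2], [4, -3]].
B⁶ = P·diag(1, 729)·P⁻¹ = [[-5823, 4368], [-8736, 6553]].
The requested entry is 4368.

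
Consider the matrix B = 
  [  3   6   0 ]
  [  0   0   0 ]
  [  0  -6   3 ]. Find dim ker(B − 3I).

2

B − 3I = [[0, 6, 0], [0, -3, 0], [0, -6, 0]].
This matrix has rank 1, so its null space has dimension 3 − 1 = 2.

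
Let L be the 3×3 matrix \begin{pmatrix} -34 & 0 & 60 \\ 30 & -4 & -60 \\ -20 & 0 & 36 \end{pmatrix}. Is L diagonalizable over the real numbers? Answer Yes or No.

Yes

Characteristic polynomial: p(t) = t^3 + 2t^2 - 32t - 96 = (t - 6)(t + 4)^2.
t = -4 has algebraic multiplicity 2; rank(L + 4I) = 1, so geometric multiplicity = 2.
Every eigenvalue has geometric = algebraic multiplicity, so L is diagonalizable.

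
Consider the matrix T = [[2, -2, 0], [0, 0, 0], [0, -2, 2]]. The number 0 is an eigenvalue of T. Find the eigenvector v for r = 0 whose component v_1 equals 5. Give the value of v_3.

5

T = [[2, -2, 0], [0, 0, 0], [0, -2, 2]].
Solving (T)v = 0 gives the eigenspace spanned by (5, 5, 5).
With v_1 = 5, v = (5, 5, 5), so v_3 = 5.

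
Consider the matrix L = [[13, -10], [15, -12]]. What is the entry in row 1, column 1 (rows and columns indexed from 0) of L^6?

-1266

Characteristic polynomial: μ^2 - μ - 6 = (μ - 3)(μ + 2), so the eigenvalues are -2, 3.
μ=3: eigenvector (1, 1).
μ=-2: eigenvector (2, 3).
P = [[1, 2], [1, 3]], D = diag(3, -2), P⁻¹ = [[3, -2], [-1, 1]].
L⁶ = P·diag(729, 64)·P⁻¹ = [[2059, -1330], [1995, -1266]].
The requested entry is -1266.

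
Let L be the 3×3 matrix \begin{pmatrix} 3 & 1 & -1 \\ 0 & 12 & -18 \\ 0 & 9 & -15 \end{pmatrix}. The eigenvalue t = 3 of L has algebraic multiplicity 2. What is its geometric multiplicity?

L − 3I = [[0, 1, -1], [0, 9, -18], [0, 9, -18]].
This matrix has rank 2, so its null space has dimension 3 − 2 = 1.

1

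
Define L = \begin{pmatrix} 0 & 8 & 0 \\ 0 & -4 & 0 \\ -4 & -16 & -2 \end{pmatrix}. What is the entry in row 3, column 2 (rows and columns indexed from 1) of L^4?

Characteristic polynomial: λ^3 + 6λ^2 + 8λ = λ(λ + 2)(λ + 4), so the eigenvalues are -4, -2, 0.
λ=0: eigenvector (1, 0, -2).
λ=-4: eigenvector (-2, 1, 4).
λ=-2: eigenvector (0, 0, 1).
P = [[1, -2, 0], [0, 1, 0], [-2, 4, 1]], D = diag(0, -4, -2), P⁻¹ = [[1, 2, 0], [0, 1, 0], [2, 0, 1]].
L⁴ = P·diag(0, 256, 16)·P⁻¹ = [[0, -512, 0], [0, 256, 0], [32, 1024, 16]].
The requested entry is 1024.

1024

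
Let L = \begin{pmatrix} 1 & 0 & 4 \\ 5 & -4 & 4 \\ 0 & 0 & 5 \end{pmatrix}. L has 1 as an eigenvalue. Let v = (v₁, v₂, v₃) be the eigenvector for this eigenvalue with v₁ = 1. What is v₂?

L − 1I = [[0, 0, 4], [5, -5, 4], [0, 0, 4]].
Solving (L − 1I)v = 0 gives the eigenspace spanned by (1, 1, 0).
With v₁ = 1, v = (1, 1, 0), so v₂ = 1.

1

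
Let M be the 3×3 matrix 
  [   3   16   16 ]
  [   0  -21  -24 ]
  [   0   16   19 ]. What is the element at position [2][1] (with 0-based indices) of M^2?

-32

Characteristic polynomial: s^3 - s^2 - 21s + 45 = (s - 3)^2(s + 5), so the eigenvalues are -5, 3, 3.
s=3: eigenvector (0, -1, 1).
s=-5: eigenvector (-2, 3, -2).
s=3: eigenvector (1, -1, 1).
P = [[0, -2, 1], [-1, 3, -1], [1, -2, 1]], D = diag(3, -5, 3), P⁻¹ = [[-1, 0, 1], [0, 1, 1], [1, 2, 2]].
M² = P·diag(9, 25, 9)·P⁻¹ = [[9, -32, -32], [0, 57, 48], [0, -32, -23]].
The requested entry is -32.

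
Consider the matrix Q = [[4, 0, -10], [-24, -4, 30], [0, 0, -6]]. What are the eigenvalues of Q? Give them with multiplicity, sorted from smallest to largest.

Characteristic polynomial: p(λ) = λ^3 + 6λ^2 - 16λ - 96 = (λ - 4)(λ + 4)(λ + 6).
Roots (with multiplicity): -6, -4, 4.

-6, -4, 4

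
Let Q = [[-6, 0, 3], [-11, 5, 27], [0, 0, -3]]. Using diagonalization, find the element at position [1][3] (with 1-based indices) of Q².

-27

Characteristic polynomial: r^3 + 4r^2 - 27r - 90 = (r - 5)(r + 3)(r + 6), so the eigenvalues are -6, -3, 5.
r=5: eigenvector (0, 1, 0).
r=-6: eigenvector (1, 1, 0).
r=-3: eigenvector (1, -2, 1).
P = [[0, 1, 1], [1, 1, -2], [0, 0, 1]], D = diag(5, -6, -3), P⁻¹ = [[-1, 1, 3], [1, 0, -1], [0, 0, 1]].
Q² = P·diag(25, 36, 9)·P⁻¹ = [[36, 0, -27], [11, 25, 21], [0, 0, 9]].
The requested entry is -27.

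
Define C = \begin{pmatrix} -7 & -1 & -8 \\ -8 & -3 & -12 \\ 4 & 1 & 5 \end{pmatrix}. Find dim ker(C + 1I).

C + 1I = [[-6, -1, -8], [-8, -2, -12], [4, 1, 6]].
This matrix has rank 2, so its null space has dimension 3 − 2 = 1.

1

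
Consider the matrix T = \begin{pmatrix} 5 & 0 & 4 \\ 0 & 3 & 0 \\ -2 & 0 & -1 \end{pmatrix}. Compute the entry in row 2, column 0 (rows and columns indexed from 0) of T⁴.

Characteristic polynomial: s^3 - 7s^2 + 15s - 9 = (s - 3)^2(s - 1), so the eigenvalues are 1, 3, 3.
s=1: eigenvector (1, 0, -1).
s=3: eigenvector (0, 1, 0).
s=3: eigenvector (2, 0, -1).
P = [[1, 0, 2], [0, 1, 0], [-1, 0, -1]], D = diag(1, 3, 3), P⁻¹ = [[-1, 0, -2], [0, 1, 0], [1, 0, 1]].
T⁴ = P·diag(1, 81, 81)·P⁻¹ = [[161, 0, 160], [0, 81, 0], [-80, 0, -79]].
The requested entry is -80.

-80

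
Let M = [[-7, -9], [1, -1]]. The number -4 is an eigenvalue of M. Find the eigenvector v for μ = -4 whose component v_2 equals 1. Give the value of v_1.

-3

M + 4I = [[-3, -9], [1, 3]].
Solving (M + 4I)v = 0 gives the eigenspace spanned by (-3, 1).
With v_2 = 1, v = (-3, 1), so v_1 = -3.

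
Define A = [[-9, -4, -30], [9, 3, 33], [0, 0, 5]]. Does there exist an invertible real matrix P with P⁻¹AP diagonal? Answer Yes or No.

Characteristic polynomial: p(s) = s^3 + s^2 - 21s - 45 = (s - 5)(s + 3)^2.
s = -3 has algebraic multiplicity 2; rank(A + 3I) = 2, so geometric multiplicity = 1.
Geometric multiplicity < algebraic multiplicity, so A is not diagonalizable.

No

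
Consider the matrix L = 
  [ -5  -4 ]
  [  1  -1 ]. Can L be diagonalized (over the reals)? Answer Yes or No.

Characteristic polynomial: p(s) = s^2 + 6s + 9 = (s + 3)^2.
s = -3 has algebraic multiplicity 2; rank(L + 3I) = 1, so geometric multiplicity = 1.
Geometric multiplicity < algebraic multiplicity, so L is not diagonalizable.

No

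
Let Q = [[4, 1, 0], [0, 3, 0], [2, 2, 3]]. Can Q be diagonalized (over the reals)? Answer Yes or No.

Characteristic polynomial: p(r) = r^3 - 10r^2 + 33r - 36 = (r - 4)(r - 3)^2.
r = 3 has algebraic multiplicity 2; rank(Q − 3I) = 1, so geometric multiplicity = 2.
Every eigenvalue has geometric = algebraic multiplicity, so Q is diagonalizable.

Yes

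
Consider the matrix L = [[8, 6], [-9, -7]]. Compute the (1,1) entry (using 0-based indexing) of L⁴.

Characteristic polynomial: t^2 - t - 2 = (t - 2)(t + 1), so the eigenvalues are -1, 2.
t=-1: eigenvector (-2, 3).
t=2: eigenvector (-1, 1).
P = [[-2, -1], [3, 1]], D = diag(-1, 2), P⁻¹ = [[1, 1], [-3, -2]].
L⁴ = P·diag(1, 16)·P⁻¹ = [[46, 30], [-45, -29]].
The requested entry is -29.

-29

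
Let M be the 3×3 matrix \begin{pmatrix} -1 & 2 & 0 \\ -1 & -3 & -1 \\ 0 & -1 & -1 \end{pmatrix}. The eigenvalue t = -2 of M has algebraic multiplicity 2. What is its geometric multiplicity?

1

M + 2I = [[1, 2, 0], [-1, -1, -1], [0, -1, 1]].
This matrix has rank 2, so its null space has dimension 3 − 2 = 1.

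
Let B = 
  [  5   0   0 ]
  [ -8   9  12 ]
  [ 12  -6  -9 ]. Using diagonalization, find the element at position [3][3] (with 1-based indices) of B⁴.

Characteristic polynomial: r^3 - 5r^2 - 9r + 45 = (r - 5)(r - 3)(r + 3), so the eigenvalues are -3, 3, 5.
r=5: eigenvector (1, 2, 0).
r=-3: eigenvector (0, 1, -1).
r=3: eigenvector (0, 2, -1).
P = [[1, 0, 0], [2, 1, 2], [0, -1, -1]], D = diag(5, -3, 3), P⁻¹ = [[1, 0, 0], [2, -1, -2], [-2, 1, 1]].
B⁴ = P·diag(625, 81, 81)·P⁻¹ = [[625, 0, 0], [1088, 81, 0], [0, 0, 81]].
The requested entry is 81.

81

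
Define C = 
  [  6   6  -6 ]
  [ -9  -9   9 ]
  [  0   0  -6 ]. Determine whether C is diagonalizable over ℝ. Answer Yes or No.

Characteristic polynomial: p(t) = t^3 + 9t^2 + 18t = t(t + 3)(t + 6).
All 3 eigenvalues are distinct, so C is diagonalizable.

Yes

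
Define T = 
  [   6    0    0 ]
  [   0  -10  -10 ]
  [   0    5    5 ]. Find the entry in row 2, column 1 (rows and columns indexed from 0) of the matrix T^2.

Characteristic polynomial: s^3 - s^2 - 30s = s(s - 6)(s + 5), so the eigenvalues are -5, 0, 6.
s=6: eigenvector (1, 0, 0).
s=0: eigenvector (0, 1, -1).
s=-5: eigenvector (0, 2, -1).
P = [[1, 0, 0], [0, 1, 2], [0, -1, -1]], D = diag(6, 0, -5), P⁻¹ = [[1, 0, 0], [0, -1, -2], [0, 1, 1]].
T² = P·diag(36, 0, 25)·P⁻¹ = [[36, 0, 0], [0, 50, 50], [0, -25, -25]].
The requested entry is -25.

-25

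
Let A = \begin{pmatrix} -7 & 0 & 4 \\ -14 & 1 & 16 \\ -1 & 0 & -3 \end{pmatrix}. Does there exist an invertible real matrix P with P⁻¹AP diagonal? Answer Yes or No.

No

Characteristic polynomial: p(r) = r^3 + 9r^2 + 15r - 25 = (r - 1)(r + 5)^2.
r = -5 has algebraic multiplicity 2; rank(A + 5I) = 2, so geometric multiplicity = 1.
Geometric multiplicity < algebraic multiplicity, so A is not diagonalizable.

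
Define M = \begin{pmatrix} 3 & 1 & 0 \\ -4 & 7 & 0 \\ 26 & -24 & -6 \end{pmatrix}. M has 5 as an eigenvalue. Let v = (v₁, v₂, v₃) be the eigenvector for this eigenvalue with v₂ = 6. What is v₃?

M − 5I = [[-2, 1, 0], [-4, 2, 0], [26, -24, -11]].
Solving (M − 5I)v = 0 gives the eigenspace spanned by (3, 6, -6).
With v₂ = 6, v = (3, 6, -6), so v₃ = -6.

-6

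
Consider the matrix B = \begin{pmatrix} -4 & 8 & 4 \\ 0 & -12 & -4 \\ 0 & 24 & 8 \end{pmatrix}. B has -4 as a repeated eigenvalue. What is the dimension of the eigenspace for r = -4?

B + 4I = [[0, 8, 4], [0, -8, -4], [0, 24, 12]].
This matrix has rank 1, so its null space has dimension 3 − 1 = 2.

2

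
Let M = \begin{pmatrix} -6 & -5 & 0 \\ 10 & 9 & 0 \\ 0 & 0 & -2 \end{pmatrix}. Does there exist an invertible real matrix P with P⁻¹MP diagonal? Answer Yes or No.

Characteristic polynomial: p(r) = r^3 - r^2 - 10r - 8 = (r - 4)(r + 1)(r + 2).
All 3 eigenvalues are distinct, so M is diagonalizable.

Yes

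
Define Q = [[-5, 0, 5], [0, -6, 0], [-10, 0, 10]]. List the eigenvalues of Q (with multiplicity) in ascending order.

-6, 0, 5

Characteristic polynomial: p(s) = s^3 + s^2 - 30s = s(s - 5)(s + 6).
Roots (with multiplicity): -6, 0, 5.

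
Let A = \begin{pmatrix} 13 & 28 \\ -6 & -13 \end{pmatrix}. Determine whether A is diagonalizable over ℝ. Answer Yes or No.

Characteristic polynomial: p(λ) = λ^2 - 1 = (λ - 1)(λ + 1).
All 2 eigenvalues are distinct, so A is diagonalizable.

Yes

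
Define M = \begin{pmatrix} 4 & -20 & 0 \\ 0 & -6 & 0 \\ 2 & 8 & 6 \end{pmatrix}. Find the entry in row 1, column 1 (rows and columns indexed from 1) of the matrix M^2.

Characteristic polynomial: λ^3 - 4λ^2 - 36λ + 144 = (λ - 6)(λ - 4)(λ + 6), so the eigenvalues are -6, 4, 6.
λ=4: eigenvector (1, 0, -1).
λ=-6: eigenvector (2, 1, -1).
λ=6: eigenvector (0, 0, 1).
P = [[1, 2, 0], [0, 1, 0], [-1, -1, 1]], D = diag(4, -6, 6), P⁻¹ = [[1, -2, 0], [0, 1, 0], [1, -1, 1]].
M² = P·diag(16, 36, 36)·P⁻¹ = [[16, 40, 0], [0, 36, 0], [20, -40, 36]].
The requested entry is 16.

16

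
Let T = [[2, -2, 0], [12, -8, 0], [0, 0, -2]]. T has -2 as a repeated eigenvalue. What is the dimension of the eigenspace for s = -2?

2

T + 2I = [[4, -2, 0], [12, -6, 0], [0, 0, 0]].
This matrix has rank 1, so its null space has dimension 3 − 1 = 2.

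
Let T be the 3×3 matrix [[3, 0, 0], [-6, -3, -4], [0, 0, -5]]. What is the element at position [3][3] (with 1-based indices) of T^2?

25

Characteristic polynomial: μ^3 + 5μ^2 - 9μ - 45 = (μ - 3)(μ + 3)(μ + 5), so the eigenvalues are -5, -3, 3.
μ=3: eigenvector (1, -1, 0).
μ=-3: eigenvector (0, 1, 0).
μ=-5: eigenvector (0, 2, 1).
P = [[1, 0, 0], [-1, 1, 2], [0, 0, 1]], D = diag(3, -3, -5), P⁻¹ = [[1, 0, 0], [1, 1, -2], [0, 0, 1]].
T² = P·diag(9, 9, 25)·P⁻¹ = [[9, 0, 0], [0, 9, 32], [0, 0, 25]].
The requested entry is 25.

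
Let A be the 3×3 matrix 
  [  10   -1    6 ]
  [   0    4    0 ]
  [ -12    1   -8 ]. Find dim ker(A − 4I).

1

A − 4I = [[6, -1, 6], [0, 0, 0], [-12, 1, -12]].
This matrix has rank 2, so its null space has dimension 3 − 2 = 1.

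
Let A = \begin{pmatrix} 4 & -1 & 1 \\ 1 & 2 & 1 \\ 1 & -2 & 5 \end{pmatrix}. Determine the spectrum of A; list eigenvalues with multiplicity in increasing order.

Characteristic polynomial: p(s) = s^3 - 11s^2 + 40s - 48 = (s - 4)^2(s - 3).
Roots (with multiplicity): 3, 4, 4.

3, 4, 4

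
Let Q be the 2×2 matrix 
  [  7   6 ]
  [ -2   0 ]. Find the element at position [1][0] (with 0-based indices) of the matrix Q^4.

Characteristic polynomial: λ^2 - 7λ + 12 = (λ - 4)(λ - 3), so the eigenvalues are 3, 4.
λ=3: eigenvector (-3, 2).
λ=4: eigenvector (-2, 1).
P = [[-3, -2], [2, 1]], D = diag(3, 4), P⁻¹ = [[1, 2], [-2, -3]].
Q⁴ = P·diag(81, 256)·P⁻¹ = [[781, 1050], [-350, -444]].
The requested entry is -350.

-350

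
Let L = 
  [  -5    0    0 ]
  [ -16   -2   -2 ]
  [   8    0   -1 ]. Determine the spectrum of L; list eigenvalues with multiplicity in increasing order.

Characteristic polynomial: p(t) = t^3 + 8t^2 + 17t + 10 = (t + 1)(t + 2)(t + 5).
Roots (with multiplicity): -5, -2, -1.

-5, -2, -1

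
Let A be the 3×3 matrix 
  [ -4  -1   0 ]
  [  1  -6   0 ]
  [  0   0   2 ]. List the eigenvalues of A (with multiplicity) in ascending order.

-5, -5, 2

Characteristic polynomial: p(t) = t^3 + 8t^2 + 5t - 50 = (t - 2)(t + 5)^2.
Roots (with multiplicity): -5, -5, 2.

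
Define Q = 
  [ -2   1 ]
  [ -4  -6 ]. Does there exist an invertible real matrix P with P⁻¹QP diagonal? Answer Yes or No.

No

Characteristic polynomial: p(λ) = λ^2 + 8λ + 16 = (λ + 4)^2.
λ = -4 has algebraic multiplicity 2; rank(Q + 4I) = 1, so geometric multiplicity = 1.
Geometric multiplicity < algebraic multiplicity, so Q is not diagonalizable.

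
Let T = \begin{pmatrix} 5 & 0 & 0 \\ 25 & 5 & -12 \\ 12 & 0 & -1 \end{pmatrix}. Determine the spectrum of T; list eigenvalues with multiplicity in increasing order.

Characteristic polynomial: p(s) = s^3 - 9s^2 + 15s + 25 = (s - 5)^2(s + 1).
Roots (with multiplicity): -1, 5, 5.

-1, 5, 5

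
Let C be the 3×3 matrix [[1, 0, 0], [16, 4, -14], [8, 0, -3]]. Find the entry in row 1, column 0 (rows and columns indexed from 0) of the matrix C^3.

Characteristic polynomial: r^3 - 2r^2 - 11r + 12 = (r - 4)(r - 1)(r + 3), so the eigenvalues are -3, 1, 4.
r=1: eigenvector (1, 4, 2).
r=4: eigenvector (0, 1, 0).
r=-3: eigenvector (0, 2, 1).
P = [[1, 0, 0], [4, 1, 2], [2, 0, 1]], D = diag(1, 4, -3), P⁻¹ = [[1, 0, 0], [0, 1, -2], [-2, 0, 1]].
C³ = P·diag(1, 64, -27)·P⁻¹ = [[1, 0, 0], [112, 64, -182], [56, 0, -27]].
The requested entry is 112.

112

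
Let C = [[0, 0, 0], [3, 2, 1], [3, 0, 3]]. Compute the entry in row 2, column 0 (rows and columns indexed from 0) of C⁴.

Characteristic polynomial: t^3 - 5t^2 + 6t = t(t - 3)(t - 2), so the eigenvalues are 0, 2, 3.
t=3: eigenvector (0, 1, 1).
t=2: eigenvector (0, 1, 0).
t=0: eigenvector (1, -1, -1).
P = [[0, 0, 1], [1, 1, -1], [1, 0, -1]], D = diag(3, 2, 0), P⁻¹ = [[1, 0, 1], [0, 1, -1], [1, 0, 0]].
C⁴ = P·diag(81, 16, 0)·P⁻¹ = [[0, 0, 0], [81, 16, 65], [81, 0, 81]].
The requested entry is 81.

81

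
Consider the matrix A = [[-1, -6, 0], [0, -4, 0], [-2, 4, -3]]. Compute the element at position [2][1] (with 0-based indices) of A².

-16

Characteristic polynomial: s^3 + 8s^2 + 19s + 12 = (s + 1)(s + 3)(s + 4), so the eigenvalues are -4, -3, -1.
s=-3: eigenvector (0, 0, 1).
s=-4: eigenvector (2, 1, 0).
s=-1: eigenvector (1, 0, -1).
P = [[0, 2, 1], [0, 1, 0], [1, 0, -1]], D = diag(-3, -4, -1), P⁻¹ = [[1, -2, 1], [0, 1, 0], [1, -2, 0]].
A² = P·diag(9, 16, 1)·P⁻¹ = [[1, 30, 0], [0, 16, 0], [8, -16, 9]].
The requested entry is -16.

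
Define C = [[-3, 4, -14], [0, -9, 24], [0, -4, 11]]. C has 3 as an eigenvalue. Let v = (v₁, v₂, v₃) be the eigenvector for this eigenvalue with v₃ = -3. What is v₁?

C − 3I = [[-6, 4, -14], [0, -12, 24], [0, -4, 8]].
Solving (C − 3I)v = 0 gives the eigenspace spanned by (3, -6, -3).
With v₃ = -3, v = (3, -6, -3), so v₁ = 3.

3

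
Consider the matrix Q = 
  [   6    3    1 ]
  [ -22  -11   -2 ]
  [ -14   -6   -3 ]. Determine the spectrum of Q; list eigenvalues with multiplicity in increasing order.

-5, -2, -1

Characteristic polynomial: p(s) = s^3 + 8s^2 + 17s + 10 = (s + 1)(s + 2)(s + 5).
Roots (with multiplicity): -5, -2, -1.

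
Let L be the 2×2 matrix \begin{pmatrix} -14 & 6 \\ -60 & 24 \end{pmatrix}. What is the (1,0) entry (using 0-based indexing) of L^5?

Characteristic polynomial: μ^2 - 10μ + 24 = (μ - 6)(μ - 4), so the eigenvalues are 4, 6.
μ=6: eigenvector (3, 10).
μ=4: eigenvector (1, 3).
P = [[3, 1], [10, 3]], D = diag(6, 4), P⁻¹ = [[-3, 1], [10, -3]].
L⁵ = P·diag(7776, 1024)·P⁻¹ = [[-59744, 20256], [-202560, 68544]].
The requested entry is -202560.

-202560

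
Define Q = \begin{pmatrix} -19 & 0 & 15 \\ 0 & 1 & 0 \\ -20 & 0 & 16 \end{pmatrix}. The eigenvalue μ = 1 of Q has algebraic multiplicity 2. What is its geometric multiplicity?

2

Q − 1I = [[-20, 0, 15], [0, 0, 0], [-20, 0, 15]].
This matrix has rank 1, so its null space has dimension 3 − 1 = 2.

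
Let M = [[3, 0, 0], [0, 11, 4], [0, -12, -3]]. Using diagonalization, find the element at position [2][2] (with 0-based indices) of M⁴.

-1551

Characteristic polynomial: s^3 - 11s^2 + 39s - 45 = (s - 5)(s - 3)^2, so the eigenvalues are 3, 3, 5.
s=5: eigenvector (0, -2, 3).
s=3: eigenvector (0, -1, 2).
s=3: eigenvector (1, 0, 0).
P = [[0, 0, 1], [-2, -1, 0], [3, 2, 0]], D = diag(5, 3, 3), P⁻¹ = [[0, -2, -1], [0, 3, 2], [1, 0, 0]].
M⁴ = P·diag(625, 81, 81)·P⁻¹ = [[81, 0, 0], [0, 2257, 1088], [0, -3264, -1551]].
The requested entry is -1551.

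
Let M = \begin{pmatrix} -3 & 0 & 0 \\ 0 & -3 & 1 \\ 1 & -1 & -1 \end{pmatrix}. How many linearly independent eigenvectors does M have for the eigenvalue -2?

1

M + 2I = [[-1, 0, 0], [0, -1, 1], [1, -1, 1]].
This matrix has rank 2, so its null space has dimension 3 − 2 = 1.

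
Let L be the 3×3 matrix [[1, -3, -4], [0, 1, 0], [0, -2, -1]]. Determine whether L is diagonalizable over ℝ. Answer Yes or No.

No

Characteristic polynomial: p(μ) = μ^3 - μ^2 - μ + 1 = (μ - 1)^2(μ + 1).
μ = 1 has algebraic multiplicity 2; rank(L − 1I) = 2, so geometric multiplicity = 1.
Geometric multiplicity < algebraic multiplicity, so L is not diagonalizable.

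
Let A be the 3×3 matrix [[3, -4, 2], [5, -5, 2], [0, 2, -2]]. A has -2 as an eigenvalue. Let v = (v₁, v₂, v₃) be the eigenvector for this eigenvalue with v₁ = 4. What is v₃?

A + 2I = [[5, -4, 2], [5, -3, 2], [0, 2, 0]].
Solving (A + 2I)v = 0 gives the eigenspace spanned by (4, 0, -10).
With v₁ = 4, v = (4, 0, -10), so v₃ = -10.

-10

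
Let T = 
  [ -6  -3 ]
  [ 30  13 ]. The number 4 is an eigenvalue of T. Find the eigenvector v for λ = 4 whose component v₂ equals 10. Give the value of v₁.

T − 4I = [[-10, -3], [30, 9]].
Solving (T − 4I)v = 0 gives the eigenspace spanned by (-3, 10).
With v₂ = 10, v = (-3, 10), so v₁ = -3.

-3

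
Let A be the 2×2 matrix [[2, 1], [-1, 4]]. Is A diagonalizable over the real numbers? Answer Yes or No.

Characteristic polynomial: p(μ) = μ^2 - 6μ + 9 = (μ - 3)^2.
μ = 3 has algebraic multiplicity 2; rank(A − 3I) = 1, so geometric multiplicity = 1.
Geometric multiplicity < algebraic multiplicity, so A is not diagonalizable.

No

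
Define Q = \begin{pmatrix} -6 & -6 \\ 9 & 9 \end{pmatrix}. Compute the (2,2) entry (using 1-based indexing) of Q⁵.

Characteristic polynomial: t^2 - 3t = t(t - 3), so the eigenvalues are 0, 3.
t=0: eigenvector (1, -1).
t=3: eigenvector (-2, 3).
P = [[1, -2], [-1, 3]], D = diag(0, 3), P⁻¹ = [[3, 2], [1, 1]].
Q⁵ = P·diag(0, 243)·P⁻¹ = [[-486, -486], [729, 729]].
The requested entry is 729.

729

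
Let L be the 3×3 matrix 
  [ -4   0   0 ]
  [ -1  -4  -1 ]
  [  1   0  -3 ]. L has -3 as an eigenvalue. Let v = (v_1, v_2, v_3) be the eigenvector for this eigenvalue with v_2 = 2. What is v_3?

-2

L + 3I = [[-1, 0, 0], [-1, -1, -1], [1, 0, 0]].
Solving (L + 3I)v = 0 gives the eigenspace spanned by (0, 2, -2).
With v_2 = 2, v = (0, 2, -2), so v_3 = -2.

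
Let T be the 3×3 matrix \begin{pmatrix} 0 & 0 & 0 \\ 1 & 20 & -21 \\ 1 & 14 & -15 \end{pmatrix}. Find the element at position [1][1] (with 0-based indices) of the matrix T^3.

650

Characteristic polynomial: s^3 - 5s^2 - 6s = s(s - 6)(s + 1), so the eigenvalues are -1, 0, 6.
s=0: eigenvector (1, 1, 1).
s=-1: eigenvector (0, 1, 1).
s=6: eigenvector (0, 3, 2).
P = [[1, 0, 0], [1, 1, 3], [1, 1, 2]], D = diag(0, -1, 6), P⁻¹ = [[1, 0, 0], [-1, -2, 3], [0, 1, -1]].
T³ = P·diag(0, -1, 216)·P⁻¹ = [[0, 0, 0], [1, 650, -651], [1, 434, -435]].
The requested entry is 650.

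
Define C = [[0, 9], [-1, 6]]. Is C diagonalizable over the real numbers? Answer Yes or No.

Characteristic polynomial: p(μ) = μ^2 - 6μ + 9 = (μ - 3)^2.
μ = 3 has algebraic multiplicity 2; rank(C − 3I) = 1, so geometric multiplicity = 1.
Geometric multiplicity < algebraic multiplicity, so C is not diagonalizable.

No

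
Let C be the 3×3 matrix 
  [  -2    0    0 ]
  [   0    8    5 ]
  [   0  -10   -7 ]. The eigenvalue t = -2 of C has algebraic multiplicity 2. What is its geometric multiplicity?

2

C + 2I = [[0, 0, 0], [0, 10, 5], [0, -10, -5]].
This matrix has rank 1, so its null space has dimension 3 − 1 = 2.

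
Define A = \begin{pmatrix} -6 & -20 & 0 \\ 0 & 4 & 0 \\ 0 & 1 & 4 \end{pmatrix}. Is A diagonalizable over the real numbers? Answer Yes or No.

No

Characteristic polynomial: p(λ) = λ^3 - 2λ^2 - 32λ + 96 = (λ - 4)^2(λ + 6).
λ = 4 has algebraic multiplicity 2; rank(A − 4I) = 2, so geometric multiplicity = 1.
Geometric multiplicity < algebraic multiplicity, so A is not diagonalizable.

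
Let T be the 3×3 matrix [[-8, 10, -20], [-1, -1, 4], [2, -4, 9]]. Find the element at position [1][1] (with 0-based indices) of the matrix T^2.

Characteristic polynomial: s^3 - 7s + 6 = (s - 2)(s - 1)(s + 3), so the eigenvalues are -3, 1, 2.
s=1: eigenvector (0, 2, 1).
s=2: eigenvector (1, -3, -2).
s=-3: eigenvector (2, 1, 0).
P = [[0, 1, 2], [2, -3, 1], [1, -2, 0]], D = diag(1, 2, -3), P⁻¹ = [[-2, 4, -7], [-1, 2, -4], [1, -1, 2]].
T² = P·diag(1, 4, 9)·P⁻¹ = [[14, -10, 20], [17, -25, 52], [6, -12, 25]].
The requested entry is -25.

-25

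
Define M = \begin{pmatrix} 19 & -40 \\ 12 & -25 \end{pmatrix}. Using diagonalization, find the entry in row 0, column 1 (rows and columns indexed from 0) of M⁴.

Characteristic polynomial: s^2 + 6s + 5 = (s + 1)(s + 5), so the eigenvalues are -5, -1.
s=-5: eigenvector (-5, -3).
s=-1: eigenvector (2, 1).
P = [[-5, 2], [-3, 1]], D = diag(-5, -1), P⁻¹ = [[1, -2], [3, -5]].
M⁴ = P·diag(625, 1)·P⁻¹ = [[-3119, 6240], [-1872, 3745]].
The requested entry is 6240.

6240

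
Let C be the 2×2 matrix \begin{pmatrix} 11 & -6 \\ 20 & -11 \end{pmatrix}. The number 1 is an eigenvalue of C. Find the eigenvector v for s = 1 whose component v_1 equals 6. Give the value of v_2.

C − 1I = [[10, -6], [20, -12]].
Solving (C − 1I)v = 0 gives the eigenspace spanned by (6, 10).
With v_1 = 6, v = (6, 10), so v_2 = 10.

10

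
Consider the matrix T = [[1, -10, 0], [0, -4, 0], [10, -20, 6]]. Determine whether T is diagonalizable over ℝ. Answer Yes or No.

Characteristic polynomial: p(r) = r^3 - 3r^2 - 22r + 24 = (r - 6)(r - 1)(r + 4).
All 3 eigenvalues are distinct, so T is diagonalizable.

Yes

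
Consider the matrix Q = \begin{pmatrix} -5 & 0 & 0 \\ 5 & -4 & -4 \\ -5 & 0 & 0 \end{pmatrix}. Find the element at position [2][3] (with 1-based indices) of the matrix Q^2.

Characteristic polynomial: t^3 + 9t^2 + 20t = t(t + 4)(t + 5), so the eigenvalues are -5, -4, 0.
t=-5: eigenvector (1, -1, 1).
t=0: eigenvector (0, 1, -1).
t=-4: eigenvector (0, 1, 0).
P = [[1, 0, 0], [-1, 1, 1], [1, -1, 0]], D = diag(-5, 0, -4), P⁻¹ = [[1, 0, 0], [1, 0, -1], [0, 1, 1]].
Q² = P·diag(25, 0, 16)·P⁻¹ = [[25, 0, 0], [-25, 16, 16], [25, 0, 0]].
The requested entry is 16.

16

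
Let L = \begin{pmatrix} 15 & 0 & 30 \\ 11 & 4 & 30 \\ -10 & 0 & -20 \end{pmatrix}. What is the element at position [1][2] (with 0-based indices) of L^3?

Characteristic polynomial: μ^3 + μ^2 - 20μ = μ(μ - 4)(μ + 5), so the eigenvalues are -5, 0, 4.
μ=-5: eigenvector (-3, -3, 2).
μ=4: eigenvector (0, 1, 0).
μ=0: eigenvector (-2, -2, 1).
P = [[-3, 0, -2], [-3, 1, -2], [2, 0, 1]], D = diag(-5, 4, 0), P⁻¹ = [[1, 0, 2], [-1, 1, 0], [-2, 0, -3]].
L³ = P·diag(-125, 64, 0)·P⁻¹ = [[375, 0, 750], [311, 64, 750], [-250, 0, -500]].
The requested entry is 750.

750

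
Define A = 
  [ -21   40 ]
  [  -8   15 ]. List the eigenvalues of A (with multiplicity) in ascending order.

-5, -1

Characteristic polynomial: p(r) = r^2 + 6r + 5 = (r + 1)(r + 5).
Roots (with multiplicity): -5, -1.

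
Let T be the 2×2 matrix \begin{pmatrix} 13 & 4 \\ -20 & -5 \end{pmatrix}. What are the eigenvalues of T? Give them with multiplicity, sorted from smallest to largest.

Characteristic polynomial: p(μ) = μ^2 - 8μ + 15 = (μ - 5)(μ - 3).
Roots (with multiplicity): 3, 5.

3, 5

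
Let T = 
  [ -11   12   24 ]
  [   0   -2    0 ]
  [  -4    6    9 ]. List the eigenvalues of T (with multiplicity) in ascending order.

Characteristic polynomial: p(r) = r^3 + 4r^2 + r - 6 = (r - 1)(r + 2)(r + 3).
Roots (with multiplicity): -3, -2, 1.

-3, -2, 1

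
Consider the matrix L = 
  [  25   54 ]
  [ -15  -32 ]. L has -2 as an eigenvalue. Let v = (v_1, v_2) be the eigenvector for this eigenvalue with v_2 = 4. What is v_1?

L + 2I = [[27, 54], [-15, -30]].
Solving (L + 2I)v = 0 gives the eigenspace spanned by (-8, 4).
With v_2 = 4, v = (-8, 4), so v_1 = -8.

-8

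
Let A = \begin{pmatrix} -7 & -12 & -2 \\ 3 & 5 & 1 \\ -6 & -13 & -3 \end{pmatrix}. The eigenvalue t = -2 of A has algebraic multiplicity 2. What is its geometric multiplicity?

A + 2I = [[-5, -12, -2], [3, 7, 1], [-6, -13, -1]].
This matrix has rank 2, so its null space has dimension 3 − 2 = 1.

1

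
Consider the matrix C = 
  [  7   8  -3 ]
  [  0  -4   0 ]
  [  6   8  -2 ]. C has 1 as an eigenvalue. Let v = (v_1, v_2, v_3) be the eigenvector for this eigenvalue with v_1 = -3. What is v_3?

C − 1I = [[6, 8, -3], [0, -5, 0], [6, 8, -3]].
Solving (C − 1I)v = 0 gives the eigenspace spanned by (-3, 0, -6).
With v_1 = -3, v = (-3, 0, -6), so v_3 = -6.

-6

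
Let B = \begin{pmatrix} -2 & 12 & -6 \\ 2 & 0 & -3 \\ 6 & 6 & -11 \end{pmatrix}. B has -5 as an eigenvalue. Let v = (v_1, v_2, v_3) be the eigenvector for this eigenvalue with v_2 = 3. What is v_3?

9

B + 5I = [[3, 12, -6], [2, 5, -3], [6, 6, -6]].
Solving (B + 5I)v = 0 gives the eigenspace spanned by (6, 3, 9).
With v_2 = 3, v = (6, 3, 9), so v_3 = 9.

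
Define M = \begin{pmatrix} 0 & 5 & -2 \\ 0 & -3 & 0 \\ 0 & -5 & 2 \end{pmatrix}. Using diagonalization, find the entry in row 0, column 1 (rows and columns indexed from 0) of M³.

35

Characteristic polynomial: t^3 + t^2 - 6t = t(t - 2)(t + 3), so the eigenvalues are -3, 0, 2.
t=2: eigenvector (1, 0, -1).
t=-3: eigenvector (-1, 1, 1).
t=0: eigenvector (1, 0, 0).
P = [[1, -1, 1], [0, 1, 0], [-1, 1, 0]], D = diag(2, -3, 0), P⁻¹ = [[0, 1, -1], [0, 1, 0], [1, 0, 1]].
M³ = P·diag(8, -27, 0)·P⁻¹ = [[0, 35, -8], [0, -27, 0], [0, -35, 8]].
The requested entry is 35.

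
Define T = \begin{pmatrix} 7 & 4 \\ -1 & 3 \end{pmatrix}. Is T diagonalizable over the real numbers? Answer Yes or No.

No

Characteristic polynomial: p(λ) = λ^2 - 10λ + 25 = (λ - 5)^2.
λ = 5 has algebraic multiplicity 2; rank(T − 5I) = 1, so geometric multiplicity = 1.
Geometric multiplicity < algebraic multiplicity, so T is not diagonalizable.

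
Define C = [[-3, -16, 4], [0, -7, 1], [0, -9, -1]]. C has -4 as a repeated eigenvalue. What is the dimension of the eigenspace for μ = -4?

C + 4I = [[1, -16, 4], [0, -3, 1], [0, -9, 3]].
This matrix has rank 2, so its null space has dimension 3 − 2 = 1.

1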